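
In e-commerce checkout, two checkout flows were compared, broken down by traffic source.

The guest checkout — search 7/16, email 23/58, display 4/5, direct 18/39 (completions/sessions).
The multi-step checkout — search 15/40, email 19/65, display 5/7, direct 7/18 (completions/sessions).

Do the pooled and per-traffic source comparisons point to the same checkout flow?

Search: the guest checkout 7/16 = 43.8%, the multi-step checkout 15/40 = 37.5% → the guest checkout
Email: the guest checkout 23/58 = 39.7%, the multi-step checkout 19/65 = 29.2% → the guest checkout
Display: the guest checkout 4/5 = 80.0%, the multi-step checkout 5/7 = 71.4% → the guest checkout
Direct: the guest checkout 18/39 = 46.2%, the multi-step checkout 7/18 = 38.9% → the guest checkout
Overall: the guest checkout 52/118 = 44.1%, the multi-step checkout 46/130 = 35.4% → the guest checkout
The guest checkout wins overall and in every traffic group — no reversal.

Yes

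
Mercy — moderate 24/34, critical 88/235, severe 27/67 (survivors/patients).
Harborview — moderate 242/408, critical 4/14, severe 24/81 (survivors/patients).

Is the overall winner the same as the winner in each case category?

Moderate: Mercy 24/34 = 70.6%, Harborview 242/408 = 59.3% → Mercy
Critical: Mercy 88/235 = 37.4%, Harborview 4/14 = 28.6% → Mercy
Severe: Mercy 27/67 = 40.3%, Harborview 24/81 = 29.6% → Mercy
Overall: Mercy 139/336 = 41.4%, Harborview 270/503 = 53.7% → Harborview
Mercy wins each case group but Harborview wins overall — the comparison reverses. Mercy's patients skew toward critical, which has a lower base rate.

No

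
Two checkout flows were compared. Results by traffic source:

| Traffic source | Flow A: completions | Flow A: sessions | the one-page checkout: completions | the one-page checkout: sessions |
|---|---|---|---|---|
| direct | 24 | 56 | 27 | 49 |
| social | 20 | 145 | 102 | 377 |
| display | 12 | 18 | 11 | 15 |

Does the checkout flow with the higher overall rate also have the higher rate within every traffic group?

Yes

Direct: Flow A 24/56 = 42.9%, the one-page checkout 27/49 = 55.1% → the one-page checkout
Social: Flow A 20/145 = 13.8%, the one-page checkout 102/377 = 27.1% → the one-page checkout
Display: Flow A 12/18 = 66.7%, the one-page checkout 11/15 = 73.3% → the one-page checkout
Overall: Flow A 56/219 = 25.6%, the one-page checkout 140/441 = 31.7% → the one-page checkout
The one-page checkout wins overall and in every traffic group — no reversal.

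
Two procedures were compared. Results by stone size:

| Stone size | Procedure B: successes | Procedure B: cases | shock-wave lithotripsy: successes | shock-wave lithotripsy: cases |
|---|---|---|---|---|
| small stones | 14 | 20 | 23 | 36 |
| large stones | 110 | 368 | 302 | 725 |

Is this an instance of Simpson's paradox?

Small stones: Procedure B 14/20 = 70.0%, shock-wave lithotripsy 23/36 = 63.9% → Procedure B
Large stones: Procedure B 110/368 = 29.9%, shock-wave lithotripsy 302/725 = 41.7% → shock-wave lithotripsy
Overall: Procedure B 124/388 = 32.0%, shock-wave lithotripsy 325/761 = 42.7% → shock-wave lithotripsy
Neither sweeps: Procedure B wins 1 of 2 groups, shock-wave lithotripsy wins 1. Shock-wave lithotripsy wins overall but not every group — no Simpson reversal.

No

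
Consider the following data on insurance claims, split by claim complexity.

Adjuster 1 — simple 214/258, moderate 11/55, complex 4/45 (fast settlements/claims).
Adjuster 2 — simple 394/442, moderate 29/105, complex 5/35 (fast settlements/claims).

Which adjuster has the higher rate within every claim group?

Adjuster 2

Simple: Adjuster 1 214/258 = 82.9%, Adjuster 2 394/442 = 89.1% → Adjuster 2
Moderate: Adjuster 1 11/55 = 20.0%, Adjuster 2 29/105 = 27.6% → Adjuster 2
Complex: Adjuster 1 4/45 = 8.9%, Adjuster 2 5/35 = 14.3% → Adjuster 2
Adjuster 2 has the higher rate in all 3 groups.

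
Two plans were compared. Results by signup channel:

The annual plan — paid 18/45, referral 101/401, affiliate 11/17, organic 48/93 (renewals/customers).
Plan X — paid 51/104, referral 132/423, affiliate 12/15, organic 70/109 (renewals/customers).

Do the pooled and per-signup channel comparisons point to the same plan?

Yes

Paid: the annual plan 18/45 = 40.0%, Plan X 51/104 = 49.0% → Plan X
Referral: the annual plan 101/401 = 25.2%, Plan X 132/423 = 31.2% → Plan X
Affiliate: the annual plan 11/17 = 64.7%, Plan X 12/15 = 80.0% → Plan X
Organic: the annual plan 48/93 = 51.6%, Plan X 70/109 = 64.2% → Plan X
Overall: the annual plan 178/556 = 32.0%, Plan X 265/651 = 40.7% → Plan X
Plan X wins overall and in every signup group — no reversal.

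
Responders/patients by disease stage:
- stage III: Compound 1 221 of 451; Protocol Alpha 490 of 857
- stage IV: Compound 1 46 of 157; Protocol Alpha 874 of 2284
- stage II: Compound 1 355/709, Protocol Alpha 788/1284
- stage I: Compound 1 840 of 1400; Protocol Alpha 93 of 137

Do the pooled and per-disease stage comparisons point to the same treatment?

Stage III: Compound 1 221/451 = 49.0%, Protocol Alpha 490/857 = 57.2% → Protocol Alpha
Stage IV: Compound 1 46/157 = 29.3%, Protocol Alpha 874/2284 = 38.3% → Protocol Alpha
Stage II: Compound 1 355/709 = 50.1%, Protocol Alpha 788/1284 = 61.4% → Protocol Alpha
Stage I: Compound 1 840/1400 = 60.0%, Protocol Alpha 93/137 = 67.9% → Protocol Alpha
Overall: Compound 1 1462/2717 = 53.8%, Protocol Alpha 2245/4562 = 49.2% → Compound 1
Protocol Alpha wins each disease group but Compound 1 wins overall — the comparison reverses. Protocol Alpha's patients skew toward stage IV, which has a lower base rate.

No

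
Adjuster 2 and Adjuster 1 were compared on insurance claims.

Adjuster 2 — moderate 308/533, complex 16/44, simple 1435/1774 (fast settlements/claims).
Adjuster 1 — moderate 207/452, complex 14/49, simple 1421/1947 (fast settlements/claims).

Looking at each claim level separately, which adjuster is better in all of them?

Adjuster 2

Moderate: Adjuster 2 308/533 = 57.8%, Adjuster 1 207/452 = 45.8% → Adjuster 2
Complex: Adjuster 2 16/44 = 36.4%, Adjuster 1 14/49 = 28.6% → Adjuster 2
Simple: Adjuster 2 1435/1774 = 80.9%, Adjuster 1 1421/1947 = 73.0% → Adjuster 2
Adjuster 2 has the higher rate in all 3 groups.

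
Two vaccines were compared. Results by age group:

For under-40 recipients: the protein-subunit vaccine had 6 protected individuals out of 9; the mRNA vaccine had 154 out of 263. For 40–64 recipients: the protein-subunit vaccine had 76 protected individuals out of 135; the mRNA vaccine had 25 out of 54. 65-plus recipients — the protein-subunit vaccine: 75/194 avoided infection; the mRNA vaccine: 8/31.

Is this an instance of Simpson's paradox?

Under-40: the protein-subunit vaccine 6/9 = 66.7%, the mRNA vaccine 154/263 = 58.6% → the protein-subunit vaccine
40–64: the protein-subunit vaccine 76/135 = 56.3%, the mRNA vaccine 25/54 = 46.3% → the protein-subunit vaccine
65-plus: the protein-subunit vaccine 75/194 = 38.7%, the mRNA vaccine 8/31 = 25.8% → the protein-subunit vaccine
Overall: the protein-subunit vaccine 157/338 = 46.4%, the mRNA vaccine 187/348 = 53.7% → the mRNA vaccine
The protein-subunit vaccine wins each age group but the mRNA vaccine wins overall — the comparison reverses. The protein-subunit vaccine's recipients skew toward 65-plus, which has a lower base rate.

Yes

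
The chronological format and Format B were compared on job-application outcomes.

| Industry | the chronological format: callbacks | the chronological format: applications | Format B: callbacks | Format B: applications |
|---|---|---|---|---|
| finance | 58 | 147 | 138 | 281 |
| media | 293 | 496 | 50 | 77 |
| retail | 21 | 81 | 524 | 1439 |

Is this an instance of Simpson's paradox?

Finance: the chronological format 58/147 = 39.5%, Format B 138/281 = 49.1% → Format B
Media: the chronological format 293/496 = 59.1%, Format B 50/77 = 64.9% → Format B
Retail: the chronological format 21/81 = 25.9%, Format B 524/1439 = 36.4% → Format B
Overall: the chronological format 372/724 = 51.4%, Format B 712/1797 = 39.6% → the chronological format
Format B wins each industry group but the chronological format wins overall — the comparison reverses. Format B's applications skew toward retail, which has a lower base rate.

Yes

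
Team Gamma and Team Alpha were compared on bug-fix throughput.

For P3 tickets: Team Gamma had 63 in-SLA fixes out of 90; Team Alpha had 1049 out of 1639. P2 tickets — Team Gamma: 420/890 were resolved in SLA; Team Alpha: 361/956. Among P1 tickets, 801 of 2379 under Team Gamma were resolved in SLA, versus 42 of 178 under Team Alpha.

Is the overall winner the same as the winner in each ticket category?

No

P3: Team Gamma 63/90 = 70.0%, Team Alpha 1049/1639 = 64.0% → Team Gamma
P2: Team Gamma 420/890 = 47.2%, Team Alpha 361/956 = 37.8% → Team Gamma
P1: Team Gamma 801/2379 = 33.7%, Team Alpha 42/178 = 23.6% → Team Gamma
Overall: Team Gamma 1284/3359 = 38.2%, Team Alpha 1452/2773 = 52.4% → Team Alpha
Team Gamma wins each ticket group but Team Alpha wins overall — the comparison reverses. Team Gamma's tickets skew toward P1, which has a lower base rate.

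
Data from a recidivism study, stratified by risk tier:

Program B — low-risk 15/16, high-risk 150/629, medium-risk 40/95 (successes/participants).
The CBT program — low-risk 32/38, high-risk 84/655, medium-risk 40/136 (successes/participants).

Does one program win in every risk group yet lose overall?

Low-risk: Program B 15/16 = 93.8%, the CBT program 32/38 = 84.2% → Program B
High-risk: Program B 150/629 = 23.8%, the CBT program 84/655 = 12.8% → Program B
Medium-risk: Program B 40/95 = 42.1%, the CBT program 40/136 = 29.4% → Program B
Overall: Program B 205/740 = 27.7%, the CBT program 156/829 = 18.8% → Program B
Program B wins overall and in every risk group — no reversal.

No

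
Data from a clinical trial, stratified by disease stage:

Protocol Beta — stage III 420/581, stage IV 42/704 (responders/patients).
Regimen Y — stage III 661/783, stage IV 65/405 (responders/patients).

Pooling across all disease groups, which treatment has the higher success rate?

Stage III: Protocol Beta 420/581 = 72.3%, Regimen Y 661/783 = 84.4% → Regimen Y
Stage IV: Protocol Beta 42/704 = 6.0%, Regimen Y 65/405 = 16.0% → Regimen Y
Overall: Protocol Beta 462/1285 = 36.0%, Regimen Y 726/1188 = 61.1% → Regimen Y

Regimen Y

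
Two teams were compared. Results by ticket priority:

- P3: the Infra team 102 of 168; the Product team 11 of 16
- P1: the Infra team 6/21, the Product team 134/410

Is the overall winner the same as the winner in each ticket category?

No

P3: the Infra team 102/168 = 60.7%, the Product team 11/16 = 68.8% → the Product team
P1: the Infra team 6/21 = 28.6%, the Product team 134/410 = 32.7% → the Product team
Overall: the Infra team 108/189 = 57.1%, the Product team 145/426 = 34.0% → the Infra team
The Product team wins each ticket group but the Infra team wins overall — the comparison reverses. The Product team's tickets skew toward P1, which has a lower base rate.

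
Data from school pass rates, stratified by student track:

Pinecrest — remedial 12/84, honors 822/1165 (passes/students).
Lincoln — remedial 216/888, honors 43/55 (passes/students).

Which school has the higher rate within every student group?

Lincoln

Remedial: Pinecrest 12/84 = 14.3%, Lincoln 216/888 = 24.3% → Lincoln
Honors: Pinecrest 822/1165 = 70.6%, Lincoln 43/55 = 78.2% → Lincoln
Lincoln has the higher rate in both groups.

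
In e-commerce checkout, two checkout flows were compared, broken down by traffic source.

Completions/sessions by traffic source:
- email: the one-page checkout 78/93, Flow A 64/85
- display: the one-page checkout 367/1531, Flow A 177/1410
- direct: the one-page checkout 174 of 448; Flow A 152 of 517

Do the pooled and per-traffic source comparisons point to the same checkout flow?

Yes

Email: the one-page checkout 78/93 = 83.9%, Flow A 64/85 = 75.3% → the one-page checkout
Display: the one-page checkout 367/1531 = 24.0%, Flow A 177/1410 = 12.6% → the one-page checkout
Direct: the one-page checkout 174/448 = 38.8%, Flow A 152/517 = 29.4% → the one-page checkout
Overall: the one-page checkout 619/2072 = 29.9%, Flow A 393/2012 = 19.5% → the one-page checkout
The one-page checkout wins overall and in every traffic group — no reversal.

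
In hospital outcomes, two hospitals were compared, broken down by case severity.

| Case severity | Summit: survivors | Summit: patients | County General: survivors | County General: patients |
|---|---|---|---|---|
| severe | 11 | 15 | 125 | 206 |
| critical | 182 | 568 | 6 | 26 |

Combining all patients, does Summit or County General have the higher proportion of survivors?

County General

Severe: Summit 11/15 = 73.3%, County General 125/206 = 60.7% → Summit
Critical: Summit 182/568 = 32.0%, County General 6/26 = 23.1% → Summit
Overall: Summit 193/583 = 33.1%, County General 131/232 = 56.5% → County General
(Summit wins every case group but County General wins overall — Summit's patients skew toward the low-rate critical group.)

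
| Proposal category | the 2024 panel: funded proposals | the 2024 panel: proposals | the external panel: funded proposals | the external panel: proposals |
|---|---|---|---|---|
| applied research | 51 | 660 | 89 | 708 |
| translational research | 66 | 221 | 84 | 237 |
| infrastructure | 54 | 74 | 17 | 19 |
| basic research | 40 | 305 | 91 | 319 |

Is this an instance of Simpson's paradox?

No

Applied research: the 2024 panel 51/660 = 7.7%, the external panel 89/708 = 12.6% → the external panel
Translational research: the 2024 panel 66/221 = 29.9%, the external panel 84/237 = 35.4% → the external panel
Infrastructure: the 2024 panel 54/74 = 73.0%, the external panel 17/19 = 89.5% → the external panel
Basic research: the 2024 panel 40/305 = 13.1%, the external panel 91/319 = 28.5% → the external panel
Overall: the 2024 panel 211/1260 = 16.7%, the external panel 281/1283 = 21.9% → the external panel
The external panel wins overall and in every proposal group — no reversal.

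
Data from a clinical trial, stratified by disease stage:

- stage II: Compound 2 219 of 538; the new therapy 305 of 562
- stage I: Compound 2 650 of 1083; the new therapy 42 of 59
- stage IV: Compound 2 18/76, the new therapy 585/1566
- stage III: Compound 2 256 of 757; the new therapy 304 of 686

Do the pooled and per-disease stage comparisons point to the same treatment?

No

Stage II: Compound 2 219/538 = 40.7%, the new therapy 305/562 = 54.3% → the new therapy
Stage I: Compound 2 650/1083 = 60.0%, the new therapy 42/59 = 71.2% → the new therapy
Stage IV: Compound 2 18/76 = 23.7%, the new therapy 585/1566 = 37.4% → the new therapy
Stage III: Compound 2 256/757 = 33.8%, the new therapy 304/686 = 44.3% → the new therapy
Overall: Compound 2 1143/2454 = 46.6%, the new therapy 1236/2873 = 43.0% → Compound 2
The new therapy wins each disease group but Compound 2 wins overall — the comparison reverses. The new therapy's patients skew toward stage IV, which has a lower base rate.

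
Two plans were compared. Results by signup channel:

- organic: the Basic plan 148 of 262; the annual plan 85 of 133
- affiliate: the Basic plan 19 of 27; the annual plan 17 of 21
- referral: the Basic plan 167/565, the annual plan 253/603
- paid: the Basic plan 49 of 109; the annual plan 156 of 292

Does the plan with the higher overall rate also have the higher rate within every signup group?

Yes

Organic: the Basic plan 148/262 = 56.5%, the annual plan 85/133 = 63.9% → the annual plan
Affiliate: the Basic plan 19/27 = 70.4%, the annual plan 17/21 = 81.0% → the annual plan
Referral: the Basic plan 167/565 = 29.6%, the annual plan 253/603 = 42.0% → the annual plan
Paid: the Basic plan 49/109 = 45.0%, the annual plan 156/292 = 53.4% → the annual plan
Overall: the Basic plan 383/963 = 39.8%, the annual plan 511/1049 = 48.7% → the annual plan
The annual plan wins overall and in every signup group — no reversal.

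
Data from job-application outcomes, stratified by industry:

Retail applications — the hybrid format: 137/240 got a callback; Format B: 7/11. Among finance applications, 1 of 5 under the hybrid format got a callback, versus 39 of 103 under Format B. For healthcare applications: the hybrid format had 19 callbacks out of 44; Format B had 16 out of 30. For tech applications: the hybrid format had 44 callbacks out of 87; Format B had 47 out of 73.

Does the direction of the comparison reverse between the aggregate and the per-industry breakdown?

Retail: the hybrid format 137/240 = 57.1%, Format B 7/11 = 63.6% → Format B
Finance: the hybrid format 1/5 = 20.0%, Format B 39/103 = 37.9% → Format B
Healthcare: the hybrid format 19/44 = 43.2%, Format B 16/30 = 53.3% → Format B
Tech: the hybrid format 44/87 = 50.6%, Format B 47/73 = 64.4% → Format B
Overall: the hybrid format 201/376 = 53.5%, Format B 109/217 = 50.2% → the hybrid format
Format B wins each industry group but the hybrid format wins overall — the comparison reverses. Format B's applications skew toward finance, which has a lower base rate.

Yes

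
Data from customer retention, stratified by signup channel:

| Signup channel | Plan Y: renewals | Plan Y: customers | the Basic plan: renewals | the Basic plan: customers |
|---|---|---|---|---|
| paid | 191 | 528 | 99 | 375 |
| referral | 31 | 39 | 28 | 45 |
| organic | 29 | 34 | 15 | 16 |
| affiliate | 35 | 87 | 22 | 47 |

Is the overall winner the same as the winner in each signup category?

Paid: Plan Y 191/528 = 36.2%, the Basic plan 99/375 = 26.4% → Plan Y
Referral: Plan Y 31/39 = 79.5%, the Basic plan 28/45 = 62.2% → Plan Y
Organic: Plan Y 29/34 = 85.3%, the Basic plan 15/16 = 93.8% → the Basic plan
Affiliate: Plan Y 35/87 = 40.2%, the Basic plan 22/47 = 46.8% → the Basic plan
Overall: Plan Y 286/688 = 41.6%, the Basic plan 164/483 = 34.0% → Plan Y
Neither sweeps: Plan Y wins 2 of 4 groups, the Basic plan wins 2. Plan Y wins overall but not every group — no Simpson reversal.

No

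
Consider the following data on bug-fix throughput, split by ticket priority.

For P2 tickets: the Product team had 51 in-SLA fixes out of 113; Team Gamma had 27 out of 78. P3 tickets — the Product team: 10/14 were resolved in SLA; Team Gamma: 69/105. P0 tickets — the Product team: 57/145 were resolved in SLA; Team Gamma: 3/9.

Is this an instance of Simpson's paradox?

P2: the Product team 51/113 = 45.1%, Team Gamma 27/78 = 34.6% → the Product team
P3: the Product team 10/14 = 71.4%, Team Gamma 69/105 = 65.7% → the Product team
P0: the Product team 57/145 = 39.3%, Team Gamma 3/9 = 33.3% → the Product team
Overall: the Product team 118/272 = 43.4%, Team Gamma 99/192 = 51.6% → Team Gamma
The Product team wins each ticket group but Team Gamma wins overall — the comparison reverses. The Product team's tickets skew toward P0, which has a lower base rate.

Yes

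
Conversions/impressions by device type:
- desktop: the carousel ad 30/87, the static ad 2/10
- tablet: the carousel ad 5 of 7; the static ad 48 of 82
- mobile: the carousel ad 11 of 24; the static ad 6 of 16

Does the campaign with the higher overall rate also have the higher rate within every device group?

No

Desktop: the carousel ad 30/87 = 34.5%, the static ad 2/10 = 20.0% → the carousel ad
Tablet: the carousel ad 5/7 = 71.4%, the static ad 48/82 = 58.5% → the carousel ad
Mobile: the carousel ad 11/24 = 45.8%, the static ad 6/16 = 37.5% → the carousel ad
Overall: the carousel ad 46/118 = 39.0%, the static ad 56/108 = 51.9% → the static ad
The carousel ad wins each device group but the static ad wins overall — the comparison reverses. The carousel ad's impressions skew toward desktop, which has a lower base rate.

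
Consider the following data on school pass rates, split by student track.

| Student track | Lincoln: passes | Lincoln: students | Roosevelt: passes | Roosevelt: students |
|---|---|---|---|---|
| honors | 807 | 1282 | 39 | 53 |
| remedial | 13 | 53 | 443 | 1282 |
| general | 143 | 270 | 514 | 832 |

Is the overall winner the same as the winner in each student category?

Honors: Lincoln 807/1282 = 62.9%, Roosevelt 39/53 = 73.6% → Roosevelt
Remedial: Lincoln 13/53 = 24.5%, Roosevelt 443/1282 = 34.6% → Roosevelt
General: Lincoln 143/270 = 53.0%, Roosevelt 514/832 = 61.8% → Roosevelt
Overall: Lincoln 963/1605 = 60.0%, Roosevelt 996/2167 = 46.0% → Lincoln
Roosevelt wins each student group but Lincoln wins overall — the comparison reverses. Roosevelt's students skew toward remedial, which has a lower base rate.

No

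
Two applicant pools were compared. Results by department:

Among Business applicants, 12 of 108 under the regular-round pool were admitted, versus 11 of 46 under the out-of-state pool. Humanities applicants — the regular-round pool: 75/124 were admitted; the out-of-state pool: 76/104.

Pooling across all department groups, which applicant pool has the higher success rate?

Business: the regular-round pool 12/108 = 11.1%, the out-of-state pool 11/46 = 23.9% → the out-of-state pool
Humanities: the regular-round pool 75/124 = 60.5%, the out-of-state pool 76/104 = 73.1% → the out-of-state pool
Overall: the regular-round pool 87/232 = 37.5%, the out-of-state pool 87/150 = 58.0% → the out-of-state pool

the out-of-state pool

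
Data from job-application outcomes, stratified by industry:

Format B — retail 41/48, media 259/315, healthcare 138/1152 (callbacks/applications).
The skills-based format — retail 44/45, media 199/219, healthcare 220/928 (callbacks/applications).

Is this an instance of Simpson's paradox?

Retail: Format B 41/48 = 85.4%, the skills-based format 44/45 = 97.8% → the skills-based format
Media: Format B 259/315 = 82.2%, the skills-based format 199/219 = 90.9% → the skills-based format
Healthcare: Format B 138/1152 = 12.0%, the skills-based format 220/928 = 23.7% → the skills-based format
Overall: Format B 438/1515 = 28.9%, the skills-based format 463/1192 = 38.8% → the skills-based format
The skills-based format wins overall and in every industry group — no reversal.

No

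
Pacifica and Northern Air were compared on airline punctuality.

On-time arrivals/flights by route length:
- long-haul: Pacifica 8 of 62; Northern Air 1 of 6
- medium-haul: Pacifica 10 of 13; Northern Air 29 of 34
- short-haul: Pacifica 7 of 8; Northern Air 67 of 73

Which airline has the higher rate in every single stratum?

Northern Air

Long-haul: Pacifica 8/62 = 12.9%, Northern Air 1/6 = 16.7% → Northern Air
Medium-haul: Pacifica 10/13 = 76.9%, Northern Air 29/34 = 85.3% → Northern Air
Short-haul: Pacifica 7/8 = 87.5%, Northern Air 67/73 = 91.8% → Northern Air
Northern Air has the higher rate in all 3 groups.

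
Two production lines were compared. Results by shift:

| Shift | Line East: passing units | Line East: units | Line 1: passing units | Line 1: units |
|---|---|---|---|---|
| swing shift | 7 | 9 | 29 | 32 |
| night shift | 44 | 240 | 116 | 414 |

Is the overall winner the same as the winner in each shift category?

Swing shift: Line East 7/9 = 77.8%, Line 1 29/32 = 90.6% → Line 1
Night shift: Line East 44/240 = 18.3%, Line 1 116/414 = 28.0% → Line 1
Overall: Line East 51/249 = 20.5%, Line 1 145/446 = 32.5% → Line 1
Line 1 wins overall and in every shift group — no reversal.

Yes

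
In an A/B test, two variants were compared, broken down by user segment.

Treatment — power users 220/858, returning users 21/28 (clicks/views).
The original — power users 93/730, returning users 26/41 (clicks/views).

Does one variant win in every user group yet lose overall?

Power users: Treatment 220/858 = 25.6%, the original 93/730 = 12.7% → Treatment
Returning users: Treatment 21/28 = 75.0%, the original 26/41 = 63.4% → Treatment
Overall: Treatment 241/886 = 27.2%, the original 119/771 = 15.4% → Treatment
Treatment wins overall and in every user group — no reversal.

No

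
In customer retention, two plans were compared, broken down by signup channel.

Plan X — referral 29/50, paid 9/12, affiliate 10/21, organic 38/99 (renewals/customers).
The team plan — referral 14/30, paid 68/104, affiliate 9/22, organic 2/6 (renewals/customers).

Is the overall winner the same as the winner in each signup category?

No

Referral: Plan X 29/50 = 58.0%, the team plan 14/30 = 46.7% → Plan X
Paid: Plan X 9/12 = 75.0%, the team plan 68/104 = 65.4% → Plan X
Affiliate: Plan X 10/21 = 47.6%, the team plan 9/22 = 40.9% → Plan X
Organic: Plan X 38/99 = 38.4%, the team plan 2/6 = 33.3% → Plan X
Overall: Plan X 86/182 = 47.3%, the team plan 93/162 = 57.4% → the team plan
Plan X wins each signup group but the team plan wins overall — the comparison reverses. Plan X's customers skew toward organic, which has a lower base rate.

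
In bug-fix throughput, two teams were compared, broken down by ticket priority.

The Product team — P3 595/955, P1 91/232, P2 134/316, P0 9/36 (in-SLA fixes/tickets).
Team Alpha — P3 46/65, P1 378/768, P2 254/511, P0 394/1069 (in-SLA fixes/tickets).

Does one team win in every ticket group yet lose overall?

Yes

P3: the Product team 595/955 = 62.3%, Team Alpha 46/65 = 70.8% → Team Alpha
P1: the Product team 91/232 = 39.2%, Team Alpha 378/768 = 49.2% → Team Alpha
P2: the Product team 134/316 = 42.4%, Team Alpha 254/511 = 49.7% → Team Alpha
P0: the Product team 9/36 = 25.0%, Team Alpha 394/1069 = 36.9% → Team Alpha
Overall: the Product team 829/1539 = 53.9%, Team Alpha 1072/2413 = 44.4% → the Product team
Team Alpha wins each ticket group but the Product team wins overall — the comparison reverses. Team Alpha's tickets skew toward P0, which has a lower base rate.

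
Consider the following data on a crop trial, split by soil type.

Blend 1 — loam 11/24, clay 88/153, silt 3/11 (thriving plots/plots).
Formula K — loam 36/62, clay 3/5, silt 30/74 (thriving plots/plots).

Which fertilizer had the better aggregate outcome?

Loam: Blend 1 11/24 = 45.8%, Formula K 36/62 = 58.1% → Formula K
Clay: Blend 1 88/153 = 57.5%, Formula K 3/5 = 60.0% → Formula K
Silt: Blend 1 3/11 = 27.3%, Formula K 30/74 = 40.5% → Formula K
Overall: Blend 1 102/188 = 54.3%, Formula K 69/141 = 48.9% → Blend 1
(Formula K wins every soil group but Blend 1 wins overall — Formula K's plots skew toward the low-rate silt group.)

Blend 1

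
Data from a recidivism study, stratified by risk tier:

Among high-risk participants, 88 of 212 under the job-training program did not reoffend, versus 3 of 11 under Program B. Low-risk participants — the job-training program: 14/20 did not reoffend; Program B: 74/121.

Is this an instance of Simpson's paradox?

High-risk: the job-training program 88/212 = 41.5%, Program B 3/11 = 27.3% → the job-training program
Low-risk: the job-training program 14/20 = 70.0%, Program B 74/121 = 61.2% → the job-training program
Overall: the job-training program 102/232 = 44.0%, Program B 77/132 = 58.3% → Program B
The job-training program wins each risk group but Program B wins overall — the comparison reverses. The job-training program's participants skew toward high-risk, which has a lower base rate.

Yes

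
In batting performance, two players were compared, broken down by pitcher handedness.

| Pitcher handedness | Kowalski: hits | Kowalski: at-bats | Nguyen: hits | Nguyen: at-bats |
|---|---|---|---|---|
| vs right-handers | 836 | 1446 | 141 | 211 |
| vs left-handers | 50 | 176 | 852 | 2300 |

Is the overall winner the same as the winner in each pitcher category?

Vs right-handers: Kowalski 836/1446 = 57.8%, Nguyen 141/211 = 66.8% → Nguyen
Vs left-handers: Kowalski 50/176 = 28.4%, Nguyen 852/2300 = 37.0% → Nguyen
Overall: Kowalski 886/1622 = 54.6%, Nguyen 993/2511 = 39.5% → Kowalski
Nguyen wins each pitcher group but Kowalski wins overall — the comparison reverses. Nguyen's at-bats skew toward vs left-handers, which has a lower base rate.

No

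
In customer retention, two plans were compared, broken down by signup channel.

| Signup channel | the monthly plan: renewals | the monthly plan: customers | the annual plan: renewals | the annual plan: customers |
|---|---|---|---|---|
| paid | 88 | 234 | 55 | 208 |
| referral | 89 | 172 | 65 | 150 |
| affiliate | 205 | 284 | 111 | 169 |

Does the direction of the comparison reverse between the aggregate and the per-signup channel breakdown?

Paid: the monthly plan 88/234 = 37.6%, the annual plan 55/208 = 26.4% → the monthly plan
Referral: the monthly plan 89/172 = 51.7%, the annual plan 65/150 = 43.3% → the monthly plan
Affiliate: the monthly plan 205/284 = 72.2%, the annual plan 111/169 = 65.7% → the monthly plan
Overall: the monthly plan 382/690 = 55.4%, the annual plan 231/527 = 43.8% → the monthly plan
The monthly plan wins overall and in every signup group — no reversal.

No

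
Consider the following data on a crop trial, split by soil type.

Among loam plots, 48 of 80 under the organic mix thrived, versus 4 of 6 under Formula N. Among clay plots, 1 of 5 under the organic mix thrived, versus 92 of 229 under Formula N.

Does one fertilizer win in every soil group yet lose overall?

Yes

Loam: the organic mix 48/80 = 60.0%, Formula N 4/6 = 66.7% → Formula N
Clay: the organic mix 1/5 = 20.0%, Formula N 92/229 = 40.2% → Formula N
Overall: the organic mix 49/85 = 57.6%, Formula N 96/235 = 40.9% → the organic mix
Formula N wins each soil group but the organic mix wins overall — the comparison reverses. Formula N's plots skew toward clay, which has a lower base rate.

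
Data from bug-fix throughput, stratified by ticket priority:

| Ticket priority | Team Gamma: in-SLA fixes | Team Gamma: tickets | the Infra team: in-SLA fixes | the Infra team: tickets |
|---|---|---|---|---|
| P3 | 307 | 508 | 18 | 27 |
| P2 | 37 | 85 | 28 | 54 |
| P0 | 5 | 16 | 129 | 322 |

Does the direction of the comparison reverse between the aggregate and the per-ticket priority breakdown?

P3: Team Gamma 307/508 = 60.4%, the Infra team 18/27 = 66.7% → the Infra team
P2: Team Gamma 37/85 = 43.5%, the Infra team 28/54 = 51.9% → the Infra team
P0: Team Gamma 5/16 = 31.2%, the Infra team 129/322 = 40.1% → the Infra team
Overall: Team Gamma 349/609 = 57.3%, the Infra team 175/403 = 43.4% → Team Gamma
The Infra team wins each ticket group but Team Gamma wins overall — the comparison reverses. The Infra team's tickets skew toward P0, which has a lower base rate.

Yes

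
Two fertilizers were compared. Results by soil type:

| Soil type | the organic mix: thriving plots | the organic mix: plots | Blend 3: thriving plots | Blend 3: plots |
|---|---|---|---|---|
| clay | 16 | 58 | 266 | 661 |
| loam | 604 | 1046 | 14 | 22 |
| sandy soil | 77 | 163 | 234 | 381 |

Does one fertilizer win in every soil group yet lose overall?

Clay: the organic mix 16/58 = 27.6%, Blend 3 266/661 = 40.2% → Blend 3
Loam: the organic mix 604/1046 = 57.7%, Blend 3 14/22 = 63.6% → Blend 3
Sandy soil: the organic mix 77/163 = 47.2%, Blend 3 234/381 = 61.4% → Blend 3
Overall: the organic mix 697/1267 = 55.0%, Blend 3 514/1064 = 48.3% → the organic mix
Blend 3 wins each soil group but the organic mix wins overall — the comparison reverses. Blend 3's plots skew toward clay, which has a lower base rate.

Yes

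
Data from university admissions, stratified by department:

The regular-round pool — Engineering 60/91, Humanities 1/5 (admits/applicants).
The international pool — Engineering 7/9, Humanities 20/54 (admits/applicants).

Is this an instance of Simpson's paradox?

Engineering: the regular-round pool 60/91 = 65.9%, the international pool 7/9 = 77.8% → the international pool
Humanities: the regular-round pool 1/5 = 20.0%, the international pool 20/54 = 37.0% → the international pool
Overall: the regular-round pool 61/96 = 63.5%, the international pool 27/63 = 42.9% → the regular-round pool
The international pool wins each department group but the regular-round pool wins overall — the comparison reverses. The international pool's applicants skew toward Humanities, which has a lower base rate.

Yes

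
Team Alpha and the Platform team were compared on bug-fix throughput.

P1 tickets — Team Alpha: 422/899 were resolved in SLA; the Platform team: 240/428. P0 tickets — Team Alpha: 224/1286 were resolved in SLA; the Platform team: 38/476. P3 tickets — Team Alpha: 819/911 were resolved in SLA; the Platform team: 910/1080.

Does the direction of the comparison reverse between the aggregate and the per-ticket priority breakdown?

P1: Team Alpha 422/899 = 46.9%, the Platform team 240/428 = 56.1% → the Platform team
P0: Team Alpha 224/1286 = 17.4%, the Platform team 38/476 = 8.0% → Team Alpha
P3: Team Alpha 819/911 = 89.9%, the Platform team 910/1080 = 84.3% → Team Alpha
Overall: Team Alpha 1465/3096 = 47.3%, the Platform team 1188/1984 = 59.9% → the Platform team
Neither sweeps: Team Alpha wins 2 of 3 groups, the Platform team wins 1. The Platform team wins overall but not every group — no Simpson reversal.

No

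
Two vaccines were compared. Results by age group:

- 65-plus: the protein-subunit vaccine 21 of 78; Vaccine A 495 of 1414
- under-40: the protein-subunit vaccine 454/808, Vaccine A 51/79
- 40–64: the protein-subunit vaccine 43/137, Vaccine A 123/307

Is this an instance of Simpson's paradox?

65-plus: the protein-subunit vaccine 21/78 = 26.9%, Vaccine A 495/1414 = 35.0% → Vaccine A
Under-40: the protein-subunit vaccine 454/808 = 56.2%, Vaccine A 51/79 = 64.6% → Vaccine A
40–64: the protein-subunit vaccine 43/137 = 31.4%, Vaccine A 123/307 = 40.1% → Vaccine A
Overall: the protein-subunit vaccine 518/1023 = 50.6%, Vaccine A 669/1800 = 37.2% → the protein-subunit vaccine
Vaccine A wins each age group but the protein-subunit vaccine wins overall — the comparison reverses. Vaccine A's recipients skew toward 65-plus, which has a lower base rate.

Yes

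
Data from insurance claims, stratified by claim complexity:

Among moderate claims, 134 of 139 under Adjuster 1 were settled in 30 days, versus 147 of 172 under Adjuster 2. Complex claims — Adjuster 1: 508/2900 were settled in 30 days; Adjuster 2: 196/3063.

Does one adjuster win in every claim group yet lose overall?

Moderate: Adjuster 1 134/139 = 96.4%, Adjuster 2 147/172 = 85.5% → Adjuster 1
Complex: Adjuster 1 508/2900 = 17.5%, Adjuster 2 196/3063 = 6.4% → Adjuster 1
Overall: Adjuster 1 642/3039 = 21.1%, Adjuster 2 343/3235 = 10.6% → Adjuster 1
Adjuster 1 wins overall and in every claim group — no reversal.

No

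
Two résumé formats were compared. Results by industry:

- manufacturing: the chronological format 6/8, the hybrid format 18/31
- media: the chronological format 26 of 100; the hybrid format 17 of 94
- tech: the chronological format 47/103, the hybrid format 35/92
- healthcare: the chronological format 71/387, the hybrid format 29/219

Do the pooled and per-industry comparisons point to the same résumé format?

Yes

Manufacturing: the chronological format 6/8 = 75.0%, the hybrid format 18/31 = 58.1% → the chronological format
Media: the chronological format 26/100 = 26.0%, the hybrid format 17/94 = 18.1% → the chronological format
Tech: the chronological format 47/103 = 45.6%, the hybrid format 35/92 = 38.0% → the chronological format
Healthcare: the chronological format 71/387 = 18.3%, the hybrid format 29/219 = 13.2% → the chronological format
Overall: the chronological format 150/598 = 25.1%, the hybrid format 99/436 = 22.7% → the chronological format
The chronological format wins overall and in every industry group — no reversal.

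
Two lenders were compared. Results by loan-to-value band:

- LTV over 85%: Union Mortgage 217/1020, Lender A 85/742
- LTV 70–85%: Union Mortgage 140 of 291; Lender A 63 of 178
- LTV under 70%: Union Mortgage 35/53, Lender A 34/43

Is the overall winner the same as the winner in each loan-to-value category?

LTV over 85%: Union Mortgage 217/1020 = 21.3%, Lender A 85/742 = 11.5% → Union Mortgage
LTV 70–85%: Union Mortgage 140/291 = 48.1%, Lender A 63/178 = 35.4% → Union Mortgage
LTV under 70%: Union Mortgage 35/53 = 66.0%, Lender A 34/43 = 79.1% → Lender A
Overall: Union Mortgage 392/1364 = 28.7%, Lender A 182/963 = 18.9% → Union Mortgage
Neither sweeps: Union Mortgage wins 2 of 3 groups, Lender A wins 1. Union Mortgage wins overall but not every group — no Simpson reversal.

No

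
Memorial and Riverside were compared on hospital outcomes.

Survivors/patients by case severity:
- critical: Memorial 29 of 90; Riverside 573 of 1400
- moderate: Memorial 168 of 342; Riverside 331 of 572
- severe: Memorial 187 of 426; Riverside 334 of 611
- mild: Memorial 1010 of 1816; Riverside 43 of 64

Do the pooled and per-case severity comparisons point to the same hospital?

No

Critical: Memorial 29/90 = 32.2%, Riverside 573/1400 = 40.9% → Riverside
Moderate: Memorial 168/342 = 49.1%, Riverside 331/572 = 57.9% → Riverside
Severe: Memorial 187/426 = 43.9%, Riverside 334/611 = 54.7% → Riverside
Mild: Memorial 1010/1816 = 55.6%, Riverside 43/64 = 67.2% → Riverside
Overall: Memorial 1394/2674 = 52.1%, Riverside 1281/2647 = 48.4% → Memorial
Riverside wins each case group but Memorial wins overall — the comparison reverses. Riverside's patients skew toward critical, which has a lower base rate.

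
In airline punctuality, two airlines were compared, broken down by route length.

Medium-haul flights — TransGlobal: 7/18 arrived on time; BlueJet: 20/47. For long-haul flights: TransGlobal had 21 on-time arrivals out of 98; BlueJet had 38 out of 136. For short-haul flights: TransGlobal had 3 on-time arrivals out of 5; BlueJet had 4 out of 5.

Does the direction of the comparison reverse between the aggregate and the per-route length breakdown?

No

Medium-haul: TransGlobal 7/18 = 38.9%, BlueJet 20/47 = 42.6% → BlueJet
Long-haul: TransGlobal 21/98 = 21.4%, BlueJet 38/136 = 27.9% → BlueJet
Short-haul: TransGlobal 3/5 = 60.0%, BlueJet 4/5 = 80.0% → BlueJet
Overall: TransGlobal 31/121 = 25.6%, BlueJet 62/188 = 33.0% → BlueJet
BlueJet wins overall and in every route group — no reversal.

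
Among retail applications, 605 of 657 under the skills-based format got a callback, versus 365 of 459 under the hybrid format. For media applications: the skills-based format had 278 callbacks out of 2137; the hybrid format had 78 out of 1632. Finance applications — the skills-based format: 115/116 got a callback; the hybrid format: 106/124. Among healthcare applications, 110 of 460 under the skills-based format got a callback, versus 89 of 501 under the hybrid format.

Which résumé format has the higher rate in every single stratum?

the skills-based format

Retail: the skills-based format 605/657 = 92.1%, the hybrid format 365/459 = 79.5% → the skills-based format
Media: the skills-based format 278/2137 = 13.0%, the hybrid format 78/1632 = 4.8% → the skills-based format
Finance: the skills-based format 115/116 = 99.1%, the hybrid format 106/124 = 85.5% → the skills-based format
Healthcare: the skills-based format 110/460 = 23.9%, the hybrid format 89/501 = 17.8% → the skills-based format
The skills-based format has the higher rate in all 4 groups.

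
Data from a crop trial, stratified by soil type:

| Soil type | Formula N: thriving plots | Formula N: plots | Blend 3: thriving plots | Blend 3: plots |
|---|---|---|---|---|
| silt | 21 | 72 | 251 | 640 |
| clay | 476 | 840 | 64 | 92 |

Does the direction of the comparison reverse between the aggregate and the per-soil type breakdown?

Yes

Silt: Formula N 21/72 = 29.2%, Blend 3 251/640 = 39.2% → Blend 3
Clay: Formula N 476/840 = 56.7%, Blend 3 64/92 = 69.6% → Blend 3
Overall: Formula N 497/912 = 54.5%, Blend 3 315/732 = 43.0% → Formula N
Blend 3 wins each soil group but Formula N wins overall — the comparison reverses. Blend 3's plots skew toward silt, which has a lower base rate.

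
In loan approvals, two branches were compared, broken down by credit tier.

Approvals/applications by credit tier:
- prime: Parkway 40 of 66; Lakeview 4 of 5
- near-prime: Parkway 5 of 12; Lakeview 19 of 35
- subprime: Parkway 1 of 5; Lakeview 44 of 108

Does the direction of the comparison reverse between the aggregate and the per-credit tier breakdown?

Prime: Parkway 40/66 = 60.6%, Lakeview 4/5 = 80.0% → Lakeview
Near-prime: Parkway 5/12 = 41.7%, Lakeview 19/35 = 54.3% → Lakeview
Subprime: Parkway 1/5 = 20.0%, Lakeview 44/108 = 40.7% → Lakeview
Overall: Parkway 46/83 = 55.4%, Lakeview 67/148 = 45.3% → Parkway
Lakeview wins each credit group but Parkway wins overall — the comparison reverses. Lakeview's applications skew toward subprime, which has a lower base rate.

Yes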